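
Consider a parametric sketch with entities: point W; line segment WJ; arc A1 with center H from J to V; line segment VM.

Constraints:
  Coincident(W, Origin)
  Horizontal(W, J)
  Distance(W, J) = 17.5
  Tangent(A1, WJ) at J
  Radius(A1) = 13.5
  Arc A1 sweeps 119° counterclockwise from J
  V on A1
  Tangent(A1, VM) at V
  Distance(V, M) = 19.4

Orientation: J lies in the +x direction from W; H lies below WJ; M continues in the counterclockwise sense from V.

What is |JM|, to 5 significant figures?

37.090

On A1, J sits at bearing 90° from H; a 119° counterclockwise sweep puts V at bearing 209°, so V = H + 13.5·(cos 209°, sin 209°) = (5.6926, -20.045). A1 meets VM tangentially, so HV is at right angles to VM, so VM runs along (−sin 209°, cos 209°); with |VM| = 19.4, M = (15.098, -37.013). Then |JM| = |M − J| = 37.090.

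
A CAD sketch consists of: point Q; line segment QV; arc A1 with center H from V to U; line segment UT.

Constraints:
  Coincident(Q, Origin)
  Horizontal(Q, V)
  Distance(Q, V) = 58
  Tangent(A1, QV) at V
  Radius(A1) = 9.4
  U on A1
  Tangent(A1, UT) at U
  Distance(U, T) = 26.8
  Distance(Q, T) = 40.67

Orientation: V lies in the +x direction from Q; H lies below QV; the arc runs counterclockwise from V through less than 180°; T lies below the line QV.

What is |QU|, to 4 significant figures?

51.03

Checks: ∠(HV, VQ) = 90.00° ✓; |HU| = 9.400 ✓; ∠(HU, UT) = 90.00° ✓; |UT| = 26.80 ✓; |QT| = 40.67 ✓.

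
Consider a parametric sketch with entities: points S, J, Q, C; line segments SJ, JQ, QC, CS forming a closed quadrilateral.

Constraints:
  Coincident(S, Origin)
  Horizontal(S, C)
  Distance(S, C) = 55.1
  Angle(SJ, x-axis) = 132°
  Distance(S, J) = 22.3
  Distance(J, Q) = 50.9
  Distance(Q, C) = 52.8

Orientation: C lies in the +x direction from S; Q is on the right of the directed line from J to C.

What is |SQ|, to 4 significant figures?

29.52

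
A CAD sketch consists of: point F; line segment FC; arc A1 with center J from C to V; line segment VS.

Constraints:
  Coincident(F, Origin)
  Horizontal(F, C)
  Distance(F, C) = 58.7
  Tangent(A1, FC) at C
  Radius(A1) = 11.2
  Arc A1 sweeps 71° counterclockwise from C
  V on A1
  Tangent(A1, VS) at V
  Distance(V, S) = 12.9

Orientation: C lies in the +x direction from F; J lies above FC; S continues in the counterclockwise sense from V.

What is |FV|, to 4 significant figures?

69.70

F is at the origin; FC is horizontal with |FC| = 58.7 and C on the +x side, so C = (58.70, 0.000). The tangent condition forces JC to be normal to FC, so J = C + (0, 11.2) = (58.70, 11.20). On A1, C sits at bearing -90° from J; a 71° counterclockwise sweep puts V at bearing -19°, so V = J + 11.2·(cos -19°, sin -19°) = (69.29, 7.554). Then |FV| = |V − F| = 69.70.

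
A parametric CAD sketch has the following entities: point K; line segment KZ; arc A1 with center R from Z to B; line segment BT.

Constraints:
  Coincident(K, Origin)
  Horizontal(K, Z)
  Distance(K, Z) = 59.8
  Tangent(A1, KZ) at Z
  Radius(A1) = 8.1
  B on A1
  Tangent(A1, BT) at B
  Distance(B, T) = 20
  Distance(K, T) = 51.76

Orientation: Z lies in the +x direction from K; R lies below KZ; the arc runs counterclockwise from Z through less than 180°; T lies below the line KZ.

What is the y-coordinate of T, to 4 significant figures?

-24.39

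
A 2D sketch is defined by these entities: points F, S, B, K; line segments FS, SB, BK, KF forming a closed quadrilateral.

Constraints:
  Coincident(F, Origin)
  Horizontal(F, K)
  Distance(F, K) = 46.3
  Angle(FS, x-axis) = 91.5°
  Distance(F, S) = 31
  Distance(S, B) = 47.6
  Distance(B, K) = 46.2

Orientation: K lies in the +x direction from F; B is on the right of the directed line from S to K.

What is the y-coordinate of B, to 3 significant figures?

-16.4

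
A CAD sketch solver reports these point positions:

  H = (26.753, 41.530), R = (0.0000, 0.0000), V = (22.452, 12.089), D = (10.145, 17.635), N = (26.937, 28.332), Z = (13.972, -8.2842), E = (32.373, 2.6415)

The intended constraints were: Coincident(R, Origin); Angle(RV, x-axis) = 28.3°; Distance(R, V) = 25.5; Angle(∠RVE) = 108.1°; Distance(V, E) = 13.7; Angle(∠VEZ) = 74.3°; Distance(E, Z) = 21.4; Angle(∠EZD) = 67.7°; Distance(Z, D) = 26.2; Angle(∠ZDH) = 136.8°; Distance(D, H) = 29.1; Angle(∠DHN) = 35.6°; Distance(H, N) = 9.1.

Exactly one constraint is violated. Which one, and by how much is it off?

Distance(H, N) = 9.1 — off by 4.10.

R = (0.00, 0.00) ✓; RV at 28.30° ✓; |RV| = 25.50 ✓; ∠RVE = 108.1° ✓; |VE| = 13.70 ✓; ∠VEZ = 74.30° ✓; |EZ| = 21.40 ✓; ∠EZD = 67.70° ✓; |ZD| = 26.20 ✓; ∠ZDH = 136.8° ✓; |DH| = 29.10 ✓; ∠DHN = 35.60° ✓; |HN| = 13.20 ✗.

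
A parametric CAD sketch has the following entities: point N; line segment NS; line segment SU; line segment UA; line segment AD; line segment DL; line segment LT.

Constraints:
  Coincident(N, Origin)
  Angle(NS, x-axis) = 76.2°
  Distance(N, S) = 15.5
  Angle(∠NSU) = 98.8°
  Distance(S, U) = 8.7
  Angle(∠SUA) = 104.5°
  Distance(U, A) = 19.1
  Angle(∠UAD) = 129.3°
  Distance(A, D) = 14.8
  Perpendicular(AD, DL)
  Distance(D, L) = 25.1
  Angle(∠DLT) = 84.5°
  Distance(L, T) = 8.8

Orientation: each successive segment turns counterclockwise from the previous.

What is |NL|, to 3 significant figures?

13.1

N is at the origin; NS runs at 76.2° with length 15.5, so S = (3.70, 15.1). ∠NSU = 98.8° gives SU at 157° from the x-axis; with |SU| = 8.7, U = (-4.33, 18.4). ∠SUA = 104.5° gives UA at -127° from the x-axis; with |UA| = 19.1, A = (-15.9, 3.16). ∠UAD = 129.3° gives AD at -76.4° from the x-axis; with |AD| = 14.8, D = (-12.4, -11.2). AD ⟂ DL, so DL runs at 13.6°; with |DL| = 25.1, L = (12.0, -5.32). Then |NL| = |L − N| = 13.1.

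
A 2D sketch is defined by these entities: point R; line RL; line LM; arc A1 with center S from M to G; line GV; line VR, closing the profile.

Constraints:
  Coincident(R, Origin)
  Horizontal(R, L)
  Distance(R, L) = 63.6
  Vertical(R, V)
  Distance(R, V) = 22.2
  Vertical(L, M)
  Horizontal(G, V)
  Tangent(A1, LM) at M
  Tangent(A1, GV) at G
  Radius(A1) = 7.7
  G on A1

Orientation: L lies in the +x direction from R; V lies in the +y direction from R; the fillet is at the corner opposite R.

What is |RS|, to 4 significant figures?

57.75

R and V share the same x with |RV| = 22.2 and V on the +y side, so V = (0.000, 22.20). The virtual corner opposite R is at (63.60, 22.20). Tangency of A1 to LM means the radius SM is perpendicular to LM and since A1 is tangent to GV there, SG ⟂ GV, with radius 7.7, so the center S sits 7.7 in from both sides at S = (55.90, 14.50). Then |RS| = |S − R| = 57.75.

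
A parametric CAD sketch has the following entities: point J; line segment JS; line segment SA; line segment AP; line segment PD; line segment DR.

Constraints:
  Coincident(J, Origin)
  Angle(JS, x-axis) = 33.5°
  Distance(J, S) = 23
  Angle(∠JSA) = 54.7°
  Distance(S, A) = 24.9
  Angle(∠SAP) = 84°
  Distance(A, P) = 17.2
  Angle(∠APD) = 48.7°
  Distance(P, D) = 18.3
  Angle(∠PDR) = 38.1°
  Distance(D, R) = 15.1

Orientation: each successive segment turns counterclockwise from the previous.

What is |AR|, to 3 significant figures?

6.11

J is at the origin; JS runs at 33.5° with length 23.0, so S = (19.2, 12.7). ∠JSA = 54.7° gives SA at 159° from the x-axis; with |SA| = 24.9, A = (-4.04, 21.7). ∠SAP = 84.0° gives AP at -105° from the x-axis; with |AP| = 17.2, P = (-8.55, 5.10). ∠APD = 48.7° gives PD at 26.1° from the x-axis; with |PD| = 18.3, D = (7.89, 13.2). ∠PDR = 38.1° gives DR at 168° from the x-axis; with |DR| = 15.1, R = (-6.88, 16.3). Then |AR| = |R − A| = 6.11.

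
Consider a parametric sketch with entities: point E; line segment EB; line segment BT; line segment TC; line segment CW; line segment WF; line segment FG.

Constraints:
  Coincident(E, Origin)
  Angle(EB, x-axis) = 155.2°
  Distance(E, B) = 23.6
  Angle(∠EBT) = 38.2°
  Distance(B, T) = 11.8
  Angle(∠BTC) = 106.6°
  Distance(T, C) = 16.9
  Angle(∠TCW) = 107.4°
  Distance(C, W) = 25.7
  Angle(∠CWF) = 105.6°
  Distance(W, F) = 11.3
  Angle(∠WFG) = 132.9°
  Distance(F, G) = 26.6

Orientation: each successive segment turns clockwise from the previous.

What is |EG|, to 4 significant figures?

37.55

E is at the origin; EB runs at 155.2° with length 23.6, so B = (-21.42, 9.899). ∠EBT = 38.2° gives BT at 13.40° from the x-axis; with |BT| = 11.8, T = (-9.945, 12.63). ∠BTC = 106.6° gives TC at -60.00° from the x-axis; with |TC| = 16.9, C = (-1.495, -2.002). ∠TCW = 107.4° gives CW at -132.6° from the x-axis; with |CW| = 25.7, W = (-18.89, -20.92). ∠CWF = 105.6° gives WF at 153.0° from the x-axis; with |WF| = 11.3, F = (-28.96, -15.79). ∠WFG = 132.9° gives FG at 105.9° from the x-axis; with |FG| = 26.6, G = (-36.25, 9.793). Then |EG| = |G − E| = 37.55.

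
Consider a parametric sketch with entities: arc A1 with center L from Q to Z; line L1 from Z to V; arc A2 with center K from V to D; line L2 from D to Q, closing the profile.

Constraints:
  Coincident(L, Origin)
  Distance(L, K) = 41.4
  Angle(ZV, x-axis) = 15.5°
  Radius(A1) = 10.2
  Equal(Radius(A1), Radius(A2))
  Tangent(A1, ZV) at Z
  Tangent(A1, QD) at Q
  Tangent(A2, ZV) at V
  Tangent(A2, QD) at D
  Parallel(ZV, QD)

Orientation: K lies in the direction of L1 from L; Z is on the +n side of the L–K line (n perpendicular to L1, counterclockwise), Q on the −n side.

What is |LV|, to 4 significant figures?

42.64

Tangency of A1 to both parallel lines with radius 10.2 puts Z and Q at L ± 10.2·n: Z = (-2.726, 9.829), Q = (2.726, -9.829). Equal radii place V and D the same way about K: V = K + 10.2·n = (37.17, 20.89), D = K − 10.2·n = (42.62, 1.235). Then |LV| = |V − L| = 42.64.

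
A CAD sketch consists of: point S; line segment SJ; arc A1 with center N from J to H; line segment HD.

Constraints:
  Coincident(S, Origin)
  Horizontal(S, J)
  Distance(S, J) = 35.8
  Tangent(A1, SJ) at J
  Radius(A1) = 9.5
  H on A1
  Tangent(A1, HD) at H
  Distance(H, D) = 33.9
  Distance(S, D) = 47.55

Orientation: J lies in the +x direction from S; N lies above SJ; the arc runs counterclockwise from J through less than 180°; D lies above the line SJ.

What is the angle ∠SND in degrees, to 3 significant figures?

82.3°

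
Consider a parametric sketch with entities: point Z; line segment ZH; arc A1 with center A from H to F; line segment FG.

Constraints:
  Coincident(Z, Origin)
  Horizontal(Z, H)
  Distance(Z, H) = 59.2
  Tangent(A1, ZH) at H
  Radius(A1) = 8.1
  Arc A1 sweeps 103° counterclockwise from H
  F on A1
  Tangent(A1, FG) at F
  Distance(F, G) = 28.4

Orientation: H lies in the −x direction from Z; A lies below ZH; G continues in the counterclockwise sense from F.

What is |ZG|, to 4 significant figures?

71.40

Z is at the origin; Z and H share the same y with |ZH| = 59.2 and H on the −x side, so H = (-59.20, 0.000). A1 meets ZH tangentially, so AH is at right angles to ZH, so A = H + (0, -8.1) = (-59.20, -8.100). On A1, H sits at bearing 90° from A; a 103° counterclockwise sweep puts F at bearing 193°, so F = A + 8.1·(cos 193°, sin 193°) = (-67.09, -9.922). Since A1 is tangent to FG there, AF ⟂ FG, so FG runs along (−sin 193°, cos 193°); with |FG| = 28.4, G = (-60.70, -37.59). Then |ZG| = |G − Z| = 71.40.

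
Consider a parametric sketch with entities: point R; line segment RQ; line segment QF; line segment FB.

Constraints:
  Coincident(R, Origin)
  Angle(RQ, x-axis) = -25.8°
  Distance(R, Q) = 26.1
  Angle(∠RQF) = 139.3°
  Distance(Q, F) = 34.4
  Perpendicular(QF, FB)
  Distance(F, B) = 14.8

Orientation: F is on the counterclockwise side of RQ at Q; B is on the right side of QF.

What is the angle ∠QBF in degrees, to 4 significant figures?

66.72°

∠RQF = 139.3°, so QF runs at -25.8° + (180° − 139.3°) = 14.90° from the x-axis; with |QF| = 34.4, F = Q + 34.4·(cos 14.90°, sin 14.90°) = (56.74, -2.514). QF is perpendicular to FB; with |FB| = 14.8 on the right of QF, B = F + 14.8·(0.2571, -0.9664) = (60.55, -16.82). Then cos ∠QBF = BQ·BF / (|BQ||BF|), giving 66.72°.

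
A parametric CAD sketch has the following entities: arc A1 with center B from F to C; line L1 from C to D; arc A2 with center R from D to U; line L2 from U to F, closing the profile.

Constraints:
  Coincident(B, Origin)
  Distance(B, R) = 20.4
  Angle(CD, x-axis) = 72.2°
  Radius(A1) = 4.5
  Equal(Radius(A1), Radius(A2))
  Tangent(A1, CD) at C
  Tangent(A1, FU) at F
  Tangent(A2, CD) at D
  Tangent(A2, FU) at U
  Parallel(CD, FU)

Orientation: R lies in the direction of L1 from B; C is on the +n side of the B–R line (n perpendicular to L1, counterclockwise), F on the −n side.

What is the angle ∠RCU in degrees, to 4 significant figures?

11.37°

Tangency of A1 to both parallel lines with radius 4.5 puts C and F at B ± 4.5·n: C = (-4.285, 1.376), F = (4.285, -1.376). Equal radii place D and U the same way about R: D = R + 4.5·n = (1.952, 20.80), U = R − 4.5·n = (10.52, 18.05). Then cos ∠RCU = CR·CU / (|CR||CU|), giving 11.37°.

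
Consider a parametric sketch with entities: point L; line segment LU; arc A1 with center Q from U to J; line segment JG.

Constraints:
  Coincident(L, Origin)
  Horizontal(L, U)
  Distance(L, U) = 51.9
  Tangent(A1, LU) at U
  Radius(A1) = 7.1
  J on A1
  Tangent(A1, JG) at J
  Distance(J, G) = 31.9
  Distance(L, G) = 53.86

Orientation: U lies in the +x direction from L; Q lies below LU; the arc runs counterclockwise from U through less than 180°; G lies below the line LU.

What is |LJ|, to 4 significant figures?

45.29

L is at the origin; L and U share the same y with |LU| = 51.9 and U on the +x side, so U = (51.90, 0.000). The tangent condition forces QU to be normal to LU, so Q = U + (0, -7.1) = (51.90, -7.100). Since QJ ⟂ JG (tangency), |QG| = √(7.1² + 31.9²) = 32.68 regardless of where J sits on A1. So G lies on both circle(L, 53.86) and circle(Q, 32.68); the below-LU intersection is G = (39.01, -37.13). J is the foot of the tangent from G: J = (44.92, -5.785).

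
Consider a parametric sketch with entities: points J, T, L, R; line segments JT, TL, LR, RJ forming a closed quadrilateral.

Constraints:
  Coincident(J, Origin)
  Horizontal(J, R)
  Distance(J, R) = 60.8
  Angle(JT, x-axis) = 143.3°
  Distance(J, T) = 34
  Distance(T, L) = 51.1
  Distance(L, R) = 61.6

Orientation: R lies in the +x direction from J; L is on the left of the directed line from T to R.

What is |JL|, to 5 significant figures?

47.703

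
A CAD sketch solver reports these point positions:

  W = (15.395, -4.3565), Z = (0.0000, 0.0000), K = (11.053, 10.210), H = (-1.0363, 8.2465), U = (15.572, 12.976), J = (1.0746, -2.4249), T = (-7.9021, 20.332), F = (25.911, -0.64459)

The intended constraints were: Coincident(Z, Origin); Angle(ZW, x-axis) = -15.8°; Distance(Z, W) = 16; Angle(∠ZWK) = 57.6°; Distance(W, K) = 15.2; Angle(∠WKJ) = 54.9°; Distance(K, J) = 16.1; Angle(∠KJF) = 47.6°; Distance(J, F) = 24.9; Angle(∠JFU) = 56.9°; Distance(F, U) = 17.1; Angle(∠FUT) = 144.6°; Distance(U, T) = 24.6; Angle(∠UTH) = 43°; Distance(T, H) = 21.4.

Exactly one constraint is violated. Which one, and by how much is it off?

Distance(T, H) = 21.4 — off by 7.50.

Z = (0.00, 0.00) ✓; ZW at -15.80° ✓; |ZW| = 16.00 ✓; ∠ZWK = 57.60° ✓; |WK| = 15.20 ✓; ∠WKJ = 54.90° ✓; |KJ| = 16.10 ✓; ∠KJF = 47.60° ✓; |JF| = 24.90 ✓; ∠JFU = 56.90° ✓; |FU| = 17.10 ✓; ∠FUT = 144.6° ✓; |UT| = 24.60 ✓; ∠UTH = 43.00° ✓; |TH| = 13.90 ✗.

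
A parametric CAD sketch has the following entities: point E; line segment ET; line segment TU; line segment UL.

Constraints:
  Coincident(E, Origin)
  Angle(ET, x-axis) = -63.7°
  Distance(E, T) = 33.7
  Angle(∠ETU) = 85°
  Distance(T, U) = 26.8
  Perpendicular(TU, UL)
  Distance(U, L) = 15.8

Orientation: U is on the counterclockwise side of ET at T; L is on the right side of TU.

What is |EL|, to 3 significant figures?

54.8

E is at the origin; ET runs at -63.7° with length 33.7, so T = 33.7·(cos -63.7°, sin -63.7°) = (14.9, -30.2). ∠ETU = 85.0°, so TU runs at -63.7° + (180° − 85.0°) = 31.3° from the x-axis; with |TU| = 26.8, U = T + 26.8·(cos 31.3°, sin 31.3°) = (37.8, -16.3). The perpendicularity gives UL at right angles to TU; with |UL| = 15.8 on the right of TU, L = U + 15.8·(0.520, -0.854) = (46.0, -29.8). Then |EL| = |L − E| = 54.8.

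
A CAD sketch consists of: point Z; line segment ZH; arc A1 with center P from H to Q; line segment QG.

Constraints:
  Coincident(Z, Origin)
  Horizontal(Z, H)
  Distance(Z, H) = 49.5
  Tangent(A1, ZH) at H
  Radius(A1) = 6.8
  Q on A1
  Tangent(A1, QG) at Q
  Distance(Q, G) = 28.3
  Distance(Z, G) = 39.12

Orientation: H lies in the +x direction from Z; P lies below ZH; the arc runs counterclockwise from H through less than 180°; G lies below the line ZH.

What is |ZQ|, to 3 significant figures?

43.9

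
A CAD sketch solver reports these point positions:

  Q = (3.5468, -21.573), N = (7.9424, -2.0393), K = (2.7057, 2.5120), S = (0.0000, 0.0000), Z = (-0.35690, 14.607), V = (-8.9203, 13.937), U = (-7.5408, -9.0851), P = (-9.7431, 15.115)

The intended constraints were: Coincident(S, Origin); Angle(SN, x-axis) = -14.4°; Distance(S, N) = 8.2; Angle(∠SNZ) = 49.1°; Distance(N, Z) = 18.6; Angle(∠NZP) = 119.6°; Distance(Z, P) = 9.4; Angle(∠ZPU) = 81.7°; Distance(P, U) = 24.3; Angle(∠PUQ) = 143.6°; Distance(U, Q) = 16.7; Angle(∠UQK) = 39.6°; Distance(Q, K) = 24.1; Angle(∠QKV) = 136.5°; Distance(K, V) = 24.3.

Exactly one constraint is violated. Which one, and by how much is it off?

Distance(K, V) = 24.3 — off by 8.00.

S = (0.00, 0.00) ✓; SN at -14.40° ✓; |SN| = 8.200 ✓; ∠SNZ = 49.10° ✓; |NZ| = 18.60 ✓; ∠NZP = 119.6° ✓; |ZP| = 9.400 ✓; ∠ZPU = 81.70° ✓; |PU| = 24.30 ✓; ∠PUQ = 143.6° ✓; |UQ| = 16.70 ✓; ∠UQK = 39.60° ✓; |QK| = 24.10 ✓; ∠QKV = 136.5° ✓; |KV| = 16.30 ✗.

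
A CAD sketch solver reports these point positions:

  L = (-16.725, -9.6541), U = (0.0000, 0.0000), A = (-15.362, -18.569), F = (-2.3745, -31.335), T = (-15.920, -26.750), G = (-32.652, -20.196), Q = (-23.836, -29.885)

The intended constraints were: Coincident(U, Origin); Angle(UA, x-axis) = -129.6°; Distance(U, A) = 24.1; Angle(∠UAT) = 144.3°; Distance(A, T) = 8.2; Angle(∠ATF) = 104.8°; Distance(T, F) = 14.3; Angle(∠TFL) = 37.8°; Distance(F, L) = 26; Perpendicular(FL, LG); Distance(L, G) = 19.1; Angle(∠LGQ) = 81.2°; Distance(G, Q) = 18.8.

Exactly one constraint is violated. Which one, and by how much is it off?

Distance(G, Q) = 18.8 — off by 5.70.

U = (0.00, 0.00) ✓; UA at -129.6° ✓; |UA| = 24.10 ✓; ∠UAT = 144.3° ✓; |AT| = 8.200 ✓; ∠ATF = 104.8° ✓; |TF| = 14.30 ✓; ∠TFL = 37.80° ✓; |FL| = 26.00 ✓; ∠(FL, LG) = 90.00° ✓; |LG| = 19.10 ✓; ∠LGQ = 81.20° ✓; |GQ| = 13.10 ✗.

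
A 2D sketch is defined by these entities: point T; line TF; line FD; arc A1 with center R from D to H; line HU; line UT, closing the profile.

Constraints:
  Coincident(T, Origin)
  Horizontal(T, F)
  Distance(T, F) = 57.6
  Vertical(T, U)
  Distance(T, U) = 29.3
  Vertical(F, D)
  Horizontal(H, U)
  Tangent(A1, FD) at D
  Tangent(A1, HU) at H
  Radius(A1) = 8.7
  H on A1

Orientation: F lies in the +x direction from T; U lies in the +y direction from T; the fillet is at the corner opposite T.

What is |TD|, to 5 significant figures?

61.173

T is at the origin; T and F share the same y with |TF| = 57.6 and F on the +x side, so F = (57.600, 0.0000). TU is vertical with |TU| = 29.3 and U on the +y side, so U = (0.0000, 29.300). The virtual corner opposite T is at (57.600, 29.300). The tangent condition forces RD to be normal to FD and tangency of A1 to HU means the radius RH is perpendicular to HU, with radius 8.7, so the center R sits 8.7 in from both sides at R = (48.900, 20.600). That places the tangent points at D = (57.600, 20.600) on FD and H = (48.900, 29.300) on HU. Then |TD| = |D − T| = 61.173.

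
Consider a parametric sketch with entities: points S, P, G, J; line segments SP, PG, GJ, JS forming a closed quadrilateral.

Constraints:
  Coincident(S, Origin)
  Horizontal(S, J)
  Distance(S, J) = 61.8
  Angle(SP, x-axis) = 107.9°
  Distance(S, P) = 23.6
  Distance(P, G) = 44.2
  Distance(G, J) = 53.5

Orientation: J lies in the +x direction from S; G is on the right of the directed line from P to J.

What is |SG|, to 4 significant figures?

20.97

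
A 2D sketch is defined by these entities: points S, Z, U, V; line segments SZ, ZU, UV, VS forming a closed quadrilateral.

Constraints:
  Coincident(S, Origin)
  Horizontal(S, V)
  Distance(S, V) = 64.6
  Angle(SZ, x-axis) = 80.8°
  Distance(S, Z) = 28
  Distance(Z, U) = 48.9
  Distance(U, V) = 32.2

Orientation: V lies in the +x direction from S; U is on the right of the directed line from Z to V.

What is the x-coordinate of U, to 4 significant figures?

34.36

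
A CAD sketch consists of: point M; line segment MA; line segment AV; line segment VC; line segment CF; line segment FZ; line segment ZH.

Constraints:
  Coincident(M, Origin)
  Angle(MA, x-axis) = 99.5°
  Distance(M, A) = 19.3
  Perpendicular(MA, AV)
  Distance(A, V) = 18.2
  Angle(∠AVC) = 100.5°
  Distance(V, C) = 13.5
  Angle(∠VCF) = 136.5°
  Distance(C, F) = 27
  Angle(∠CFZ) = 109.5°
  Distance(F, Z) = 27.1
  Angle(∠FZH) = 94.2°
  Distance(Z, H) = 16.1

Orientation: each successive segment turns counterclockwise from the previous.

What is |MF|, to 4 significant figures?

17.65

M is at the origin; MA runs at 99.5° with length 19.3, so A = (-3.185, 19.04). MA is perpendicular to AV, so AV runs at -170.5°; with |AV| = 18.2, V = (-21.14, 16.03). ∠AVC = 100.5° gives VC at -91.00° from the x-axis; with |VC| = 13.5, C = (-21.37, 2.534). ∠VCF = 136.5° gives CF at -47.50° from the x-axis; with |CF| = 27.0, F = (-3.130, -17.37). Then |MF| = |F − M| = 17.65.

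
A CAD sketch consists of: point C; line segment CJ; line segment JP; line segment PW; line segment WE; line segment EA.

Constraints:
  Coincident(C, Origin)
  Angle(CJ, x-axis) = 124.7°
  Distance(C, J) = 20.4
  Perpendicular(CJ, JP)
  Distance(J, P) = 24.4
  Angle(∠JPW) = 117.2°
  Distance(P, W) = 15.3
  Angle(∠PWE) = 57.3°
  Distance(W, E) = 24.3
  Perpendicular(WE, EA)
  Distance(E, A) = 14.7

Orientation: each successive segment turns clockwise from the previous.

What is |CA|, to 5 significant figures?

25.267

∠PWE = 57.3° gives WE at -150.80° from the x-axis; with |WE| = 24.3, E = (0.73155, 11.601). WE is perpendicular to EA, so EA runs at 119.20°; with |EA| = 14.7, A = (-6.4400, 24.433). Then |CA| = |A − C| = 25.267.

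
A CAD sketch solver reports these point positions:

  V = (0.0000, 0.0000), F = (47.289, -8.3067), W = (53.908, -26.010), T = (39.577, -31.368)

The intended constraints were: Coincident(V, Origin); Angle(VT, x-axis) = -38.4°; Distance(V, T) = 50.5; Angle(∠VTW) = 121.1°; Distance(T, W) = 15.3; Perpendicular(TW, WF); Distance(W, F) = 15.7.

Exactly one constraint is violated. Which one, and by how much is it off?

Distance(W, F) = 15.7 — off by 3.20.

V = (0.00, 0.00) ✓; VT at -38.40° ✓; |VT| = 50.50 ✓; ∠VTW = 121.1° ✓; |TW| = 15.30 ✓; ∠(TW, WF) = 90.00° ✓; |WF| = 18.90 ✗.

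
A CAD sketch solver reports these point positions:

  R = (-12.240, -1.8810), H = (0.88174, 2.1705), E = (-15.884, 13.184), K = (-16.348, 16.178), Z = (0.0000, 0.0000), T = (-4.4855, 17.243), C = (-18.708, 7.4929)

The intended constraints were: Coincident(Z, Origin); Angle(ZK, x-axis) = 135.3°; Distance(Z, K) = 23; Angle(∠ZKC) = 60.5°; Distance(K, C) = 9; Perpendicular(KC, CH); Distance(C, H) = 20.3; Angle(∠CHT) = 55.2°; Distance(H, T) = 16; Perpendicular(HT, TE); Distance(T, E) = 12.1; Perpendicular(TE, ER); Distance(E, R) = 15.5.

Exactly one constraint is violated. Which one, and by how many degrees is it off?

Perpendicular(TE, ER) — off by 6.00°.

Z = (0.00, 0.00) ✓; ZK at 135.3° ✓; |ZK| = 23.00 ✓; ∠ZKC = 60.50° ✓; |KC| = 9.000 ✓; ∠(KC, CH) = 90.00° ✓; |CH| = 20.30 ✓; ∠CHT = 55.20° ✓; |HT| = 16.00 ✓; ∠(HT, TE) = 90.00° ✓; |TE| = 12.10 ✓; ∠(TE, ER) = 84.00° ✗; |ER| = 15.50 ✓.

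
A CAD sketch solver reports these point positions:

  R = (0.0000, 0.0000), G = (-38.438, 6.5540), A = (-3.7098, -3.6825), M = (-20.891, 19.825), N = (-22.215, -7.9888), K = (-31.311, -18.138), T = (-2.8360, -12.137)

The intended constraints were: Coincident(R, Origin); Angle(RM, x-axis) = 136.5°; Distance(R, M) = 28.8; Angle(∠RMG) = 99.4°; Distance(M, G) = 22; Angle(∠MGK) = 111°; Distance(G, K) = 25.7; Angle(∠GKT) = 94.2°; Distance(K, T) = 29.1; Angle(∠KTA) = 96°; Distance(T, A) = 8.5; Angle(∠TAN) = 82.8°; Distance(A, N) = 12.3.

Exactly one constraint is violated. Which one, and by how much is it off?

Distance(A, N) = 12.3 — off by 6.70.

R = (0.00, 0.00) ✓; RM at 136.5° ✓; |RM| = 28.80 ✓; ∠RMG = 99.40° ✓; |MG| = 22.00 ✓; ∠MGK = 111.0° ✓; |GK| = 25.70 ✓; ∠GKT = 94.20° ✓; |KT| = 29.10 ✓; ∠KTA = 96.00° ✓; |TA| = 8.500 ✓; ∠TAN = 82.80° ✓; |AN| = 19.00 ✗.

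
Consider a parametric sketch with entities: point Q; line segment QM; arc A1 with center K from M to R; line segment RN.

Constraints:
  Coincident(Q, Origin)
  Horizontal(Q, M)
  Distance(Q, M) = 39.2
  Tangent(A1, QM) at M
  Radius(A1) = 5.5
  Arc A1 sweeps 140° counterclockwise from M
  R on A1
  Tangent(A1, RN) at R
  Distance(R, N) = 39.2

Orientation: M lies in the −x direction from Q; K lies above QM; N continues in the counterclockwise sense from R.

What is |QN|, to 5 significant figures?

74.394

Q is at the origin; Q and M share the same y with |QM| = 39.2 and M on the −x side, so M = (-39.200, 0.0000). Since A1 is tangent to QM there, KM ⟂ QM, so K = M + (0, 5.5) = (-39.200, 5.5000). On A1, M sits at bearing -90° from K; a 140° counterclockwise sweep puts R at bearing 50°, so R = K + 5.5·(cos 50°, sin 50°) = (-35.665, 9.7132). A1 meets RN tangentially, so KR is at right angles to RN, so RN runs along (−sin 50°, cos 50°); with |RN| = 39.2, N = (-65.694, 34.911). Then |QN| = |N − Q| = 74.394.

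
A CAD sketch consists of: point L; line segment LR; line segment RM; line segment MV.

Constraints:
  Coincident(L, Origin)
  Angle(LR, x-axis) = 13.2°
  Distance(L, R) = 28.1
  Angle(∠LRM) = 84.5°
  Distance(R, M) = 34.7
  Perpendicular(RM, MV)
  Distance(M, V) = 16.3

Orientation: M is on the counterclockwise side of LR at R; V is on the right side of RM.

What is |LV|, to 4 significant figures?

54.63

L is at the origin; LR runs at 13.2° with length 28.1, so R = 28.1·(cos 13.2°, sin 13.2°) = (27.36, 6.417). ∠LRM = 84.5°, so RM runs at 13.2° + (180° − 84.5°) = 108.7° from the x-axis; with |RM| = 34.7, M = R + 34.7·(cos 108.7°, sin 108.7°) = (16.23, 39.28). The perpendicularity gives MV at right angles to RM; with |MV| = 16.3 on the right of RM, V = M + 16.3·(0.9472, 0.3206) = (31.67, 44.51). Then |LV| = |V − L| = 54.63.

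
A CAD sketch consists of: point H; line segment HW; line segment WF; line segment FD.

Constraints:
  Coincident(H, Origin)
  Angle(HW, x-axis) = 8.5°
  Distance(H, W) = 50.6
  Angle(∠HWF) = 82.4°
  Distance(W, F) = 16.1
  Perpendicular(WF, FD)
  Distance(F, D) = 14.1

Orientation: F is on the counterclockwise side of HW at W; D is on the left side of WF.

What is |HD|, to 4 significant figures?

37.26

H is at the origin; HW runs at 8.5° with length 50.6, so W = 50.6·(cos 8.5°, sin 8.5°) = (50.04, 7.479). ∠HWF = 82.4°, so WF runs at 8.5° + (180° − 82.4°) = 106.1° from the x-axis; with |WF| = 16.1, F = W + 16.1·(cos 106.1°, sin 106.1°) = (45.58, 22.95). WF ⟂ FD; with |FD| = 14.1 on the left of WF, D = F + 14.1·(-0.9608, -0.2773) = (32.03, 19.04). Then |HD| = |D − H| = 37.26.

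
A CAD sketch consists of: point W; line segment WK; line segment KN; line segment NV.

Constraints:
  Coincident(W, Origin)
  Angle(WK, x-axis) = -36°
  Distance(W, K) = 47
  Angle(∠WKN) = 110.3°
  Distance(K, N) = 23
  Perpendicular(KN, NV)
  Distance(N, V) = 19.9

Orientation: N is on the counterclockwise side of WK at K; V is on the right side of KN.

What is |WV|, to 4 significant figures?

75.09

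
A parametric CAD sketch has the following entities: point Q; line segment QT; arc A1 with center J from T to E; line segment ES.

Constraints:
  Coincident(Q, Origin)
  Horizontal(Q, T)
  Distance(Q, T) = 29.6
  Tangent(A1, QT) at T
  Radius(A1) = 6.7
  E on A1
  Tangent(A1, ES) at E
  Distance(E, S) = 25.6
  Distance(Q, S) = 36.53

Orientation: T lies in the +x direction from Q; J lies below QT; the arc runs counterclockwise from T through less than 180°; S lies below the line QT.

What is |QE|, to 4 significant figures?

23.67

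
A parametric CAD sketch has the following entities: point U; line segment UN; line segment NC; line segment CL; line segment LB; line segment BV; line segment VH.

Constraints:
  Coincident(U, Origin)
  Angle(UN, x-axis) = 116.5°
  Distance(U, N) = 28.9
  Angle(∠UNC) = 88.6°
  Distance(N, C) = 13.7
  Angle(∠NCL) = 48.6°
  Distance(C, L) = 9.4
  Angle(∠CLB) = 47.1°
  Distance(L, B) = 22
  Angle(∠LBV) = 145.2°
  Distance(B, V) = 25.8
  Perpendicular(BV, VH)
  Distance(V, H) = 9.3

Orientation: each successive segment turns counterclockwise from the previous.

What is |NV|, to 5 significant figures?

41.425

U is at the origin; UN runs at 116.5° with length 28.9, so N = (-12.895, 25.864). ∠UNC = 88.6° gives NC at -152.10° from the x-axis; with |NC| = 13.7, C = (-25.003, 19.453). ∠NCL = 48.6° gives CL at -20.700° from the x-axis; with |CL| = 9.4, L = (-16.210, 16.130). ∠CLB = 47.1° gives LB at 112.20° from the x-axis; with |LB| = 22.0, B = (-24.522, 36.499). ∠LBV = 145.2° gives BV at 147.00° from the x-axis; with |BV| = 25.8, V = (-46.160, 50.551). Then |NV| = |V − N| = 41.425.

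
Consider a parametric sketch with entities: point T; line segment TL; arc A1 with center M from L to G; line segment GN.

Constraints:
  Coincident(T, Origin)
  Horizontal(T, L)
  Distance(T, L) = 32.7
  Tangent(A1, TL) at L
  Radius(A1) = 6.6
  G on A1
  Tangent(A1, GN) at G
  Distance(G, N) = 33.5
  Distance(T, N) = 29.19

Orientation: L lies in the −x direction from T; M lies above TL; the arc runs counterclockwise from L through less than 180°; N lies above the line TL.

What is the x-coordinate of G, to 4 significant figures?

-27.57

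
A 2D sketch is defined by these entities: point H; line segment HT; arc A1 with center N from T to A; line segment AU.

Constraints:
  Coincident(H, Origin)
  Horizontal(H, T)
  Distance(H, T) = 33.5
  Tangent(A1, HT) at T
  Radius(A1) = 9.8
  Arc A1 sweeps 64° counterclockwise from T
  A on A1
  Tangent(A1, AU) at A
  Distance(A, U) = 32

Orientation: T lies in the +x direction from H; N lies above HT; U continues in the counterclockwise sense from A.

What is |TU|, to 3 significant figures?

41.2

On A1, T sits at bearing -90° from N; a 64° counterclockwise sweep puts A at bearing -26°, so A = N + 9.8·(cos -26°, sin -26°) = (42.3, 5.50). Since A1 is tangent to AU there, NA ⟂ AU, so AU runs along (−sin -26°, cos -26°); with |AU| = 32.0, U = (56.3, 34.3). Then |TU| = |U − T| = 41.2.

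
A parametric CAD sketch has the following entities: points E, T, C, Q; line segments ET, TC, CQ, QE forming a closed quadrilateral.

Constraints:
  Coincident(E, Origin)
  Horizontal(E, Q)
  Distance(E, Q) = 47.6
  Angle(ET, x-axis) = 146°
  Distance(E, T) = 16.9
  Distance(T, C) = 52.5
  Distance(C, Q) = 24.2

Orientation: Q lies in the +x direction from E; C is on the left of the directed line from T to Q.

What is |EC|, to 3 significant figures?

42.9

E is at the origin; E and Q share the same y with |EQ| = 47.6 and Q in +x, so Q = (47.6, 0). ET runs at 146.0° with |ET| = 16.9, so T = (-14.0, 9.45). C is determined by |TC| = 52.5 and |CQ| = 24.2 together: it lies at the intersection of circle(T, 52.5) and circle(Q, 24.2). With |TQ| = 62.3, the foot of the radical line on TQ is 48.6 from T and the perpendicular offset is √(52.5² − 48.6²) = 19.9. Taking the left-of-TQ solution: C = (37.0, 21.8).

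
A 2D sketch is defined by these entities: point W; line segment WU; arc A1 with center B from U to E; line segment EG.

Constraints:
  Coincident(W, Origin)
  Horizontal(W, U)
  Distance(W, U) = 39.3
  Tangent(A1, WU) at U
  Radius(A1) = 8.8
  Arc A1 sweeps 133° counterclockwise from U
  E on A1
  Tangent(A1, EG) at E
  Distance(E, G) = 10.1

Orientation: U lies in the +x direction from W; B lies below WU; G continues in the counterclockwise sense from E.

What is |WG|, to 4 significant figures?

45.53

W is at the origin; W and U share the same y with |WU| = 39.3 and U on the +x side, so U = (39.30, 0.000). The tangent condition forces BU to be normal to WU, so B = U + (0, -8.8) = (39.30, -8.800). On A1, U sits at bearing 90° from B; a 133° counterclockwise sweep puts E at bearing 223°, so E = B + 8.8·(cos 223°, sin 223°) = (32.86, -14.80). The tangent condition forces BE to be normal to EG, so EG runs along (−sin 223°, cos 223°); with |EG| = 10.1, G = (39.75, -22.19). Then |WG| = |G − W| = 45.53.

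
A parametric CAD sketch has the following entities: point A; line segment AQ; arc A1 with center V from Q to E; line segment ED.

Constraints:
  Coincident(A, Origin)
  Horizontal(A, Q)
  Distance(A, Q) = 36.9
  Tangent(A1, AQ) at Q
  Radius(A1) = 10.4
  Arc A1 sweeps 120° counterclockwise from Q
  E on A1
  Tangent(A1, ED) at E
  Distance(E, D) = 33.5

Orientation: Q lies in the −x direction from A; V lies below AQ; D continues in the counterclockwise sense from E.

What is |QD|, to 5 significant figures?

45.279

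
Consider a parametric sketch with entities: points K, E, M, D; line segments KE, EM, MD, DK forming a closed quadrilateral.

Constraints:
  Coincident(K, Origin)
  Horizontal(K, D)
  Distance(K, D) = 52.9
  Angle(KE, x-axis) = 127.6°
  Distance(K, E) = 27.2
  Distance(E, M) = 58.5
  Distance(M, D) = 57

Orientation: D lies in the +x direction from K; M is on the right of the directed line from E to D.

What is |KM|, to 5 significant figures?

32.958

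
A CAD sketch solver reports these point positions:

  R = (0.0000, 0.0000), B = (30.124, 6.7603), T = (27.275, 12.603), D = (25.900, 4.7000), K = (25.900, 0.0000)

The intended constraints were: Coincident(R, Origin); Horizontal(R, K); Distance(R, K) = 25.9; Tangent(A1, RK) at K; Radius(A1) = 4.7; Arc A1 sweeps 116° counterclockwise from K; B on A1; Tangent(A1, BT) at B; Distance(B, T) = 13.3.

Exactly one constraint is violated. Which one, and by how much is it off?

Distance(B, T) = 13.3 — off by 6.80.

R = (0.00, 0.00) ✓; R.y = 0.00, K.y = 0.00 ✓; |RK| = 25.90 ✓; ∠(DK, KR) = 90.00° ✓; |DK| = 4.700 ✓; bearing(D→B) − bearing(D→K) = 116.0° ✓; |DB| = 4.700 ✓; ∠(DB, BT) = 90.01° ✓; |BT| = 6.500 ✗.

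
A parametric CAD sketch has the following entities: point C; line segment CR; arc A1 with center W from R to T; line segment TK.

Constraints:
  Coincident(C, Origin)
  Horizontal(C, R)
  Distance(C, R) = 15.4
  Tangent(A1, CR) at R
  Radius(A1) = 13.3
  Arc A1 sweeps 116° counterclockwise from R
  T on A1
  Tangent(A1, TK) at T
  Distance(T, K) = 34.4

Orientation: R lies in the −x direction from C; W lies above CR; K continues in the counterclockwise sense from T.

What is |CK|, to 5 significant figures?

53.368

C is at the origin; C and R share the same y with |CR| = 15.4 and R on the −x side, so R = (-15.400, 0.0000). Tangency of A1 to CR means the radius WR is perpendicular to CR, so W = R + (0, 13.3) = (-15.400, 13.300). On A1, R sits at bearing -90° from W; a 116° counterclockwise sweep puts T at bearing 26°, so T = W + 13.3·(cos 26°, sin 26°) = (-3.4460, 19.130). Since A1 is tangent to TK there, WT ⟂ TK, so TK runs along (−sin 26°, cos 26°); with |TK| = 34.4, K = (-18.526, 50.049). Then |CK| = |K − C| = 53.368.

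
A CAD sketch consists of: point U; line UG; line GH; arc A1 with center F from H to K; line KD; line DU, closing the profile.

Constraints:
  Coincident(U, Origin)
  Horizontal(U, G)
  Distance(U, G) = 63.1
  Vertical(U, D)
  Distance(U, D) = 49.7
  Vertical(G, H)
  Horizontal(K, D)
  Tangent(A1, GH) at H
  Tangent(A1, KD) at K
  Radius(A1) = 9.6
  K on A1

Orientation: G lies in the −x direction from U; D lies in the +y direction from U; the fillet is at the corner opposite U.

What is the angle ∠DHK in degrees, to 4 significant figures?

36.35°

U is at the origin; U and G share the same y with |UG| = 63.1 and G on the −x side, so G = (-63.10, 0.000). UD is vertical with |UD| = 49.7 and D on the +y side, so D = (0.000, 49.70). The virtual corner opposite U is at (-63.10, 49.70). A1 meets GH tangentially, so FH is at right angles to GH and the tangent condition forces FK to be normal to KD, with radius 9.6, so the center F sits 9.6 in from both sides at F = (-53.50, 40.10). That places the tangent points at H = (-63.10, 40.10) on GH and K = (-53.50, 49.70) on KD. Then cos ∠DHK = HD·HK / (|HD||HK|), giving 36.35°.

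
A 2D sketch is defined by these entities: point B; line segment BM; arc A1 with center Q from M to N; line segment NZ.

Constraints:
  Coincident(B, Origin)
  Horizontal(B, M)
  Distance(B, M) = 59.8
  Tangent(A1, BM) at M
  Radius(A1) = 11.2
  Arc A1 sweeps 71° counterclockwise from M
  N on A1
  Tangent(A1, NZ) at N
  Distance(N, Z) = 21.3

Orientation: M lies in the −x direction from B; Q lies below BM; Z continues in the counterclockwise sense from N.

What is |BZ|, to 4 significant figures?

82.13

B is at the origin; BM is horizontal with |BM| = 59.8 and M on the −x side, so M = (-59.80, 0.000). Tangency of A1 to BM means the radius QM is perpendicular to BM, so Q = M + (0, -11.2) = (-59.80, -11.20). On A1, M sits at bearing 90° from Q; a 71° counterclockwise sweep puts N at bearing 161°, so N = Q + 11.2·(cos 161°, sin 161°) = (-70.39, -7.554). Since A1 is tangent to NZ there, QN ⟂ NZ, so NZ runs along (−sin 161°, cos 161°); with |NZ| = 21.3, Z = (-77.32, -27.69). Then |BZ| = |Z − B| = 82.13.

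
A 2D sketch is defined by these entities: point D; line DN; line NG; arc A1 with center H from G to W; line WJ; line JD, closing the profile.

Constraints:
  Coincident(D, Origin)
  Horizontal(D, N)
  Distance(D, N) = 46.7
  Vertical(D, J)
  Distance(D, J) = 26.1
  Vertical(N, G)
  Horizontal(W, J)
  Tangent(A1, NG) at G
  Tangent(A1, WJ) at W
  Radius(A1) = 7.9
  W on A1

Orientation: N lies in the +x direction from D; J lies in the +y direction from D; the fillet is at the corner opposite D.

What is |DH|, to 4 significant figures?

42.86

D and J share the same x with |DJ| = 26.1 and J on the +y side, so J = (0.000, 26.10). The virtual corner opposite D is at (46.70, 26.10). A1 meets NG tangentially, so HG is at right angles to NG and A1 meets WJ tangentially, so HW is at right angles to WJ, with radius 7.9, so the center H sits 7.9 in from both sides at H = (38.80, 18.20). Then |DH| = |H − D| = 42.86.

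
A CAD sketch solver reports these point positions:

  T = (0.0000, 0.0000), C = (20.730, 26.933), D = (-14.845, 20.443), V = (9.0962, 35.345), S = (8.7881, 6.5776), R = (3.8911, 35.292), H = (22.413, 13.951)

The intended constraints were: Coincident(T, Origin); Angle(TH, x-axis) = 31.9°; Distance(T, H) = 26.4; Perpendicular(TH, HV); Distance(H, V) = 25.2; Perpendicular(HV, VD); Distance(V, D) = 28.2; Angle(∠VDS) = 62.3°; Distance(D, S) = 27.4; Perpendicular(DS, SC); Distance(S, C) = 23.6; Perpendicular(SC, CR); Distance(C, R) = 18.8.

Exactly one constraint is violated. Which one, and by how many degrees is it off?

Perpendicular(SC, CR) — off by 4.00°.

T = (0.00, 0.00) ✓; TH at 31.90° ✓; |TH| = 26.40 ✓; ∠(TH, HV) = 90.00° ✓; |HV| = 25.20 ✓; ∠(HV, VD) = 90.00° ✓; |VD| = 28.20 ✓; ∠VDS = 62.30° ✓; |DS| = 27.40 ✓; ∠(DS, SC) = 90.00° ✓; |SC| = 23.60 ✓; ∠(SC, CR) = 94.00° ✗; |CR| = 18.80 ✓.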